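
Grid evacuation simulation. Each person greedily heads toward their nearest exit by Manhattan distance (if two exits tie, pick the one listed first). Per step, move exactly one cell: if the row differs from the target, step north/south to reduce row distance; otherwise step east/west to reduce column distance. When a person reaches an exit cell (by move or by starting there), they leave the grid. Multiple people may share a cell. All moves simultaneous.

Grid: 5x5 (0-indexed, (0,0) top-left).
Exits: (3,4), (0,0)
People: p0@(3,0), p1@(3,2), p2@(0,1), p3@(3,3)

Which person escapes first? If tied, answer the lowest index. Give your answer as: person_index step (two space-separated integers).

Answer: 2 1

Derivation:
Step 1: p0:(3,0)->(2,0) | p1:(3,2)->(3,3) | p2:(0,1)->(0,0)->EXIT | p3:(3,3)->(3,4)->EXIT
Step 2: p0:(2,0)->(1,0) | p1:(3,3)->(3,4)->EXIT | p2:escaped | p3:escaped
Step 3: p0:(1,0)->(0,0)->EXIT | p1:escaped | p2:escaped | p3:escaped
Exit steps: [3, 2, 1, 1]
First to escape: p2 at step 1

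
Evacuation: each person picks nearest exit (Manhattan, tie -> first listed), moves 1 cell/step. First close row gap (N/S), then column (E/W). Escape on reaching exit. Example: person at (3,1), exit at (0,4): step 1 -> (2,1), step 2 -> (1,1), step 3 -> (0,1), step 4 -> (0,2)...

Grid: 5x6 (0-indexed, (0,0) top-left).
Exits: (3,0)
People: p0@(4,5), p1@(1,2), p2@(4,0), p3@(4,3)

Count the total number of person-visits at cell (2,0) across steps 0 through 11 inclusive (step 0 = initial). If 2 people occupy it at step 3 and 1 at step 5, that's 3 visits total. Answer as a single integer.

Answer: 0

Derivation:
Step 0: p0@(4,5) p1@(1,2) p2@(4,0) p3@(4,3) -> at (2,0): 0 [-], cum=0
Step 1: p0@(3,5) p1@(2,2) p2@ESC p3@(3,3) -> at (2,0): 0 [-], cum=0
Step 2: p0@(3,4) p1@(3,2) p2@ESC p3@(3,2) -> at (2,0): 0 [-], cum=0
Step 3: p0@(3,3) p1@(3,1) p2@ESC p3@(3,1) -> at (2,0): 0 [-], cum=0
Step 4: p0@(3,2) p1@ESC p2@ESC p3@ESC -> at (2,0): 0 [-], cum=0
Step 5: p0@(3,1) p1@ESC p2@ESC p3@ESC -> at (2,0): 0 [-], cum=0
Step 6: p0@ESC p1@ESC p2@ESC p3@ESC -> at (2,0): 0 [-], cum=0
Total visits = 0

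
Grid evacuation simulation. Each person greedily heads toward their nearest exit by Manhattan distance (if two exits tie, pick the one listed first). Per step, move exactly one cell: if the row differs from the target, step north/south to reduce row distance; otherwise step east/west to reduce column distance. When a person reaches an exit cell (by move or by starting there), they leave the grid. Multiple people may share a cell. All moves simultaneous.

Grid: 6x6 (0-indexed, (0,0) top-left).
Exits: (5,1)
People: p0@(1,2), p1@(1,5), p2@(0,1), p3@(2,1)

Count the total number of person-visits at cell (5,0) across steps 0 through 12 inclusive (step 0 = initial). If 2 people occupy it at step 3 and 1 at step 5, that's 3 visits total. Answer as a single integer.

Answer: 0

Derivation:
Step 0: p0@(1,2) p1@(1,5) p2@(0,1) p3@(2,1) -> at (5,0): 0 [-], cum=0
Step 1: p0@(2,2) p1@(2,5) p2@(1,1) p3@(3,1) -> at (5,0): 0 [-], cum=0
Step 2: p0@(3,2) p1@(3,5) p2@(2,1) p3@(4,1) -> at (5,0): 0 [-], cum=0
Step 3: p0@(4,2) p1@(4,5) p2@(3,1) p3@ESC -> at (5,0): 0 [-], cum=0
Step 4: p0@(5,2) p1@(5,5) p2@(4,1) p3@ESC -> at (5,0): 0 [-], cum=0
Step 5: p0@ESC p1@(5,4) p2@ESC p3@ESC -> at (5,0): 0 [-], cum=0
Step 6: p0@ESC p1@(5,3) p2@ESC p3@ESC -> at (5,0): 0 [-], cum=0
Step 7: p0@ESC p1@(5,2) p2@ESC p3@ESC -> at (5,0): 0 [-], cum=0
Step 8: p0@ESC p1@ESC p2@ESC p3@ESC -> at (5,0): 0 [-], cum=0
Total visits = 0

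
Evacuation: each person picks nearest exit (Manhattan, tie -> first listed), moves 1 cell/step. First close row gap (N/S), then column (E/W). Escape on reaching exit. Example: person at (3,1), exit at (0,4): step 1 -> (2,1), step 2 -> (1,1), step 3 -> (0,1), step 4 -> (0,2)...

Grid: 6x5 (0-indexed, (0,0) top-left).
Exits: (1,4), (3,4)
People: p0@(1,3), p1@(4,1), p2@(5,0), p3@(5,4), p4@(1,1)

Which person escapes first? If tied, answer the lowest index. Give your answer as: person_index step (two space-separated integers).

Step 1: p0:(1,3)->(1,4)->EXIT | p1:(4,1)->(3,1) | p2:(5,0)->(4,0) | p3:(5,4)->(4,4) | p4:(1,1)->(1,2)
Step 2: p0:escaped | p1:(3,1)->(3,2) | p2:(4,0)->(3,0) | p3:(4,4)->(3,4)->EXIT | p4:(1,2)->(1,3)
Step 3: p0:escaped | p1:(3,2)->(3,3) | p2:(3,0)->(3,1) | p3:escaped | p4:(1,3)->(1,4)->EXIT
Step 4: p0:escaped | p1:(3,3)->(3,4)->EXIT | p2:(3,1)->(3,2) | p3:escaped | p4:escaped
Step 5: p0:escaped | p1:escaped | p2:(3,2)->(3,3) | p3:escaped | p4:escaped
Step 6: p0:escaped | p1:escaped | p2:(3,3)->(3,4)->EXIT | p3:escaped | p4:escaped
Exit steps: [1, 4, 6, 2, 3]
First to escape: p0 at step 1

Answer: 0 1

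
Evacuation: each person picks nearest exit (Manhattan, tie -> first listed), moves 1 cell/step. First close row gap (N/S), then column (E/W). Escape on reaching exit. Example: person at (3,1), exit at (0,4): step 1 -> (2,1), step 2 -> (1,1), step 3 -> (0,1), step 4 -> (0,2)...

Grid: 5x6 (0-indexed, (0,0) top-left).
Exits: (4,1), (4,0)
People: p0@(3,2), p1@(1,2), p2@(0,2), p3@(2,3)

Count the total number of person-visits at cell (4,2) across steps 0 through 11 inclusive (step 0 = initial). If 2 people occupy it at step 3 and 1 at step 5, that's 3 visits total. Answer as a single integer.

Answer: 4

Derivation:
Step 0: p0@(3,2) p1@(1,2) p2@(0,2) p3@(2,3) -> at (4,2): 0 [-], cum=0
Step 1: p0@(4,2) p1@(2,2) p2@(1,2) p3@(3,3) -> at (4,2): 1 [p0], cum=1
Step 2: p0@ESC p1@(3,2) p2@(2,2) p3@(4,3) -> at (4,2): 0 [-], cum=1
Step 3: p0@ESC p1@(4,2) p2@(3,2) p3@(4,2) -> at (4,2): 2 [p1,p3], cum=3
Step 4: p0@ESC p1@ESC p2@(4,2) p3@ESC -> at (4,2): 1 [p2], cum=4
Step 5: p0@ESC p1@ESC p2@ESC p3@ESC -> at (4,2): 0 [-], cum=4
Total visits = 4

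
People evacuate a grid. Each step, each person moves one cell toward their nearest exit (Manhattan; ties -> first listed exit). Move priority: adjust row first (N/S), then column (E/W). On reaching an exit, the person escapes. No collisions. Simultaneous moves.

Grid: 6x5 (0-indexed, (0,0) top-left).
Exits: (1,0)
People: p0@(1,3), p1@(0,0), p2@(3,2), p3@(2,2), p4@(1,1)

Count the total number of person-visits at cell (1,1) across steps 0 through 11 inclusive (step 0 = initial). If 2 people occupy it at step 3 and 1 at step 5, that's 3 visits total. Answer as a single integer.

Answer: 4

Derivation:
Step 0: p0@(1,3) p1@(0,0) p2@(3,2) p3@(2,2) p4@(1,1) -> at (1,1): 1 [p4], cum=1
Step 1: p0@(1,2) p1@ESC p2@(2,2) p3@(1,2) p4@ESC -> at (1,1): 0 [-], cum=1
Step 2: p0@(1,1) p1@ESC p2@(1,2) p3@(1,1) p4@ESC -> at (1,1): 2 [p0,p3], cum=3
Step 3: p0@ESC p1@ESC p2@(1,1) p3@ESC p4@ESC -> at (1,1): 1 [p2], cum=4
Step 4: p0@ESC p1@ESC p2@ESC p3@ESC p4@ESC -> at (1,1): 0 [-], cum=4
Total visits = 4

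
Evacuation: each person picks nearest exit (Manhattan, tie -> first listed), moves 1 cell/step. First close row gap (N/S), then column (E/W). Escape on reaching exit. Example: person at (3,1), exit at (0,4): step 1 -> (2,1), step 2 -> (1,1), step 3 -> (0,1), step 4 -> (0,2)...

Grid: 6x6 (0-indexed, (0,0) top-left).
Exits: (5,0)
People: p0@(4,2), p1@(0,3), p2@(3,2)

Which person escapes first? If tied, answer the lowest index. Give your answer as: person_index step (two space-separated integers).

Answer: 0 3

Derivation:
Step 1: p0:(4,2)->(5,2) | p1:(0,3)->(1,3) | p2:(3,2)->(4,2)
Step 2: p0:(5,2)->(5,1) | p1:(1,3)->(2,3) | p2:(4,2)->(5,2)
Step 3: p0:(5,1)->(5,0)->EXIT | p1:(2,3)->(3,3) | p2:(5,2)->(5,1)
Step 4: p0:escaped | p1:(3,3)->(4,3) | p2:(5,1)->(5,0)->EXIT
Step 5: p0:escaped | p1:(4,3)->(5,3) | p2:escaped
Step 6: p0:escaped | p1:(5,3)->(5,2) | p2:escaped
Step 7: p0:escaped | p1:(5,2)->(5,1) | p2:escaped
Step 8: p0:escaped | p1:(5,1)->(5,0)->EXIT | p2:escaped
Exit steps: [3, 8, 4]
First to escape: p0 at step 3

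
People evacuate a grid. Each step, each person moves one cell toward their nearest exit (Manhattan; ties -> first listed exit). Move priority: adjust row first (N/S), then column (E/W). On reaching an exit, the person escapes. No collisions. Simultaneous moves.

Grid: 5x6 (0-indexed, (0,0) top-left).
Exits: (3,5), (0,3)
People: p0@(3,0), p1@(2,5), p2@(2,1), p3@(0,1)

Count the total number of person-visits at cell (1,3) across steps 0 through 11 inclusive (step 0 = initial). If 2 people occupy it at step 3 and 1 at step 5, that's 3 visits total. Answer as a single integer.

Answer: 0

Derivation:
Step 0: p0@(3,0) p1@(2,5) p2@(2,1) p3@(0,1) -> at (1,3): 0 [-], cum=0
Step 1: p0@(3,1) p1@ESC p2@(1,1) p3@(0,2) -> at (1,3): 0 [-], cum=0
Step 2: p0@(3,2) p1@ESC p2@(0,1) p3@ESC -> at (1,3): 0 [-], cum=0
Step 3: p0@(3,3) p1@ESC p2@(0,2) p3@ESC -> at (1,3): 0 [-], cum=0
Step 4: p0@(3,4) p1@ESC p2@ESC p3@ESC -> at (1,3): 0 [-], cum=0
Step 5: p0@ESC p1@ESC p2@ESC p3@ESC -> at (1,3): 0 [-], cum=0
Total visits = 0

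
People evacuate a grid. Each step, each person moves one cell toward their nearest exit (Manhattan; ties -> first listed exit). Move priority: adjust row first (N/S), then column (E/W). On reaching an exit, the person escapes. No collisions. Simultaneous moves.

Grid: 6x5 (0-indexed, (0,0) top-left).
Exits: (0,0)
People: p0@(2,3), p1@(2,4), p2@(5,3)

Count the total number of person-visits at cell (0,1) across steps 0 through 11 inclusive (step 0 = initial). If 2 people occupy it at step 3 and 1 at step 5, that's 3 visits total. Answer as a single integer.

Answer: 3

Derivation:
Step 0: p0@(2,3) p1@(2,4) p2@(5,3) -> at (0,1): 0 [-], cum=0
Step 1: p0@(1,3) p1@(1,4) p2@(4,3) -> at (0,1): 0 [-], cum=0
Step 2: p0@(0,3) p1@(0,4) p2@(3,3) -> at (0,1): 0 [-], cum=0
Step 3: p0@(0,2) p1@(0,3) p2@(2,3) -> at (0,1): 0 [-], cum=0
Step 4: p0@(0,1) p1@(0,2) p2@(1,3) -> at (0,1): 1 [p0], cum=1
Step 5: p0@ESC p1@(0,1) p2@(0,3) -> at (0,1): 1 [p1], cum=2
Step 6: p0@ESC p1@ESC p2@(0,2) -> at (0,1): 0 [-], cum=2
Step 7: p0@ESC p1@ESC p2@(0,1) -> at (0,1): 1 [p2], cum=3
Step 8: p0@ESC p1@ESC p2@ESC -> at (0,1): 0 [-], cum=3
Total visits = 3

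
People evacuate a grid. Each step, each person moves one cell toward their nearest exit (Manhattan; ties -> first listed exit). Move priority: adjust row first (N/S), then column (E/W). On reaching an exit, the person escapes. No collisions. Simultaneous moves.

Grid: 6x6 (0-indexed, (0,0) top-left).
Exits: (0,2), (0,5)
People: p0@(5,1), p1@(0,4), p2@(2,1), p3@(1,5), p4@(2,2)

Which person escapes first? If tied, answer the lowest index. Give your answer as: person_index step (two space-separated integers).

Answer: 1 1

Derivation:
Step 1: p0:(5,1)->(4,1) | p1:(0,4)->(0,5)->EXIT | p2:(2,1)->(1,1) | p3:(1,5)->(0,5)->EXIT | p4:(2,2)->(1,2)
Step 2: p0:(4,1)->(3,1) | p1:escaped | p2:(1,1)->(0,1) | p3:escaped | p4:(1,2)->(0,2)->EXIT
Step 3: p0:(3,1)->(2,1) | p1:escaped | p2:(0,1)->(0,2)->EXIT | p3:escaped | p4:escaped
Step 4: p0:(2,1)->(1,1) | p1:escaped | p2:escaped | p3:escaped | p4:escaped
Step 5: p0:(1,1)->(0,1) | p1:escaped | p2:escaped | p3:escaped | p4:escaped
Step 6: p0:(0,1)->(0,2)->EXIT | p1:escaped | p2:escaped | p3:escaped | p4:escaped
Exit steps: [6, 1, 3, 1, 2]
First to escape: p1 at step 1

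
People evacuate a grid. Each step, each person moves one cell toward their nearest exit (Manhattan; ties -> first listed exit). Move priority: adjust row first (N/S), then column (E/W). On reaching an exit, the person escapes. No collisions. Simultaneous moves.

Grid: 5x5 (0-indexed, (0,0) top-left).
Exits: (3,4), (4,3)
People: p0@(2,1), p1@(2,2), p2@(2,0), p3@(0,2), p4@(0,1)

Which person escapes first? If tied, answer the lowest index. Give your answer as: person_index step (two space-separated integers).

Step 1: p0:(2,1)->(3,1) | p1:(2,2)->(3,2) | p2:(2,0)->(3,0) | p3:(0,2)->(1,2) | p4:(0,1)->(1,1)
Step 2: p0:(3,1)->(3,2) | p1:(3,2)->(3,3) | p2:(3,0)->(3,1) | p3:(1,2)->(2,2) | p4:(1,1)->(2,1)
Step 3: p0:(3,2)->(3,3) | p1:(3,3)->(3,4)->EXIT | p2:(3,1)->(3,2) | p3:(2,2)->(3,2) | p4:(2,1)->(3,1)
Step 4: p0:(3,3)->(3,4)->EXIT | p1:escaped | p2:(3,2)->(3,3) | p3:(3,2)->(3,3) | p4:(3,1)->(3,2)
Step 5: p0:escaped | p1:escaped | p2:(3,3)->(3,4)->EXIT | p3:(3,3)->(3,4)->EXIT | p4:(3,2)->(3,3)
Step 6: p0:escaped | p1:escaped | p2:escaped | p3:escaped | p4:(3,3)->(3,4)->EXIT
Exit steps: [4, 3, 5, 5, 6]
First to escape: p1 at step 3

Answer: 1 3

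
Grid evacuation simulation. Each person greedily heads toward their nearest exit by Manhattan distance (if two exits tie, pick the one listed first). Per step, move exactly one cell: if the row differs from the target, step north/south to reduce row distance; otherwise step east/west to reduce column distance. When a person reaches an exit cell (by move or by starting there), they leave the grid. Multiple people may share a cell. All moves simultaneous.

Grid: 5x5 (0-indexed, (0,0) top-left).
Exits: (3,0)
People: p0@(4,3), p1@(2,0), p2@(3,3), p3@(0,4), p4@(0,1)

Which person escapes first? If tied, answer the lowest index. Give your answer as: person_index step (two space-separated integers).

Step 1: p0:(4,3)->(3,3) | p1:(2,0)->(3,0)->EXIT | p2:(3,3)->(3,2) | p3:(0,4)->(1,4) | p4:(0,1)->(1,1)
Step 2: p0:(3,3)->(3,2) | p1:escaped | p2:(3,2)->(3,1) | p3:(1,4)->(2,4) | p4:(1,1)->(2,1)
Step 3: p0:(3,2)->(3,1) | p1:escaped | p2:(3,1)->(3,0)->EXIT | p3:(2,4)->(3,4) | p4:(2,1)->(3,1)
Step 4: p0:(3,1)->(3,0)->EXIT | p1:escaped | p2:escaped | p3:(3,4)->(3,3) | p4:(3,1)->(3,0)->EXIT
Step 5: p0:escaped | p1:escaped | p2:escaped | p3:(3,3)->(3,2) | p4:escaped
Step 6: p0:escaped | p1:escaped | p2:escaped | p3:(3,2)->(3,1) | p4:escaped
Step 7: p0:escaped | p1:escaped | p2:escaped | p3:(3,1)->(3,0)->EXIT | p4:escaped
Exit steps: [4, 1, 3, 7, 4]
First to escape: p1 at step 1

Answer: 1 1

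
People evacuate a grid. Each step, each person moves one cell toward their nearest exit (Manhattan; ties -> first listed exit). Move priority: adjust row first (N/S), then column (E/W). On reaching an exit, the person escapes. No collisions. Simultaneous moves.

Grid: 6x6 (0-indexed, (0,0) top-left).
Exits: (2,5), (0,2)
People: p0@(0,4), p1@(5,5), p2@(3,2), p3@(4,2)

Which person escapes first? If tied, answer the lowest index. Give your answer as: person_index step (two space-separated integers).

Answer: 0 2

Derivation:
Step 1: p0:(0,4)->(0,3) | p1:(5,5)->(4,5) | p2:(3,2)->(2,2) | p3:(4,2)->(3,2)
Step 2: p0:(0,3)->(0,2)->EXIT | p1:(4,5)->(3,5) | p2:(2,2)->(1,2) | p3:(3,2)->(2,2)
Step 3: p0:escaped | p1:(3,5)->(2,5)->EXIT | p2:(1,2)->(0,2)->EXIT | p3:(2,2)->(1,2)
Step 4: p0:escaped | p1:escaped | p2:escaped | p3:(1,2)->(0,2)->EXIT
Exit steps: [2, 3, 3, 4]
First to escape: p0 at step 2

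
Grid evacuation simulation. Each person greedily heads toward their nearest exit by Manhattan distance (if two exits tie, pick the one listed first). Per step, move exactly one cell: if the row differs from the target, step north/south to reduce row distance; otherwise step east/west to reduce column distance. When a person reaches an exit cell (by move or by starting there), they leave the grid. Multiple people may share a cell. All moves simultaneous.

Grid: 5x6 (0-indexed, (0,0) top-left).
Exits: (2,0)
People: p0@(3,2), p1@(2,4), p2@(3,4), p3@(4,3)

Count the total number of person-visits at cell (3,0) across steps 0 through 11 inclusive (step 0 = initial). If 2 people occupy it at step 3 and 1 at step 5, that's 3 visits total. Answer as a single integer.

Answer: 0

Derivation:
Step 0: p0@(3,2) p1@(2,4) p2@(3,4) p3@(4,3) -> at (3,0): 0 [-], cum=0
Step 1: p0@(2,2) p1@(2,3) p2@(2,4) p3@(3,3) -> at (3,0): 0 [-], cum=0
Step 2: p0@(2,1) p1@(2,2) p2@(2,3) p3@(2,3) -> at (3,0): 0 [-], cum=0
Step 3: p0@ESC p1@(2,1) p2@(2,2) p3@(2,2) -> at (3,0): 0 [-], cum=0
Step 4: p0@ESC p1@ESC p2@(2,1) p3@(2,1) -> at (3,0): 0 [-], cum=0
Step 5: p0@ESC p1@ESC p2@ESC p3@ESC -> at (3,0): 0 [-], cum=0
Total visits = 0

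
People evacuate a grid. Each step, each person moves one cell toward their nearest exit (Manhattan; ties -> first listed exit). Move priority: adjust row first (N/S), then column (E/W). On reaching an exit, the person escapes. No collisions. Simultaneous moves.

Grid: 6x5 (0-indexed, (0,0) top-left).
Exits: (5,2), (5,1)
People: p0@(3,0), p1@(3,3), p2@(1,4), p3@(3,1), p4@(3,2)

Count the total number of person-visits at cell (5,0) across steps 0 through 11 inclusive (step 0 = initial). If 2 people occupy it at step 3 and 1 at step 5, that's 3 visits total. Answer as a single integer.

Answer: 1

Derivation:
Step 0: p0@(3,0) p1@(3,3) p2@(1,4) p3@(3,1) p4@(3,2) -> at (5,0): 0 [-], cum=0
Step 1: p0@(4,0) p1@(4,3) p2@(2,4) p3@(4,1) p4@(4,2) -> at (5,0): 0 [-], cum=0
Step 2: p0@(5,0) p1@(5,3) p2@(3,4) p3@ESC p4@ESC -> at (5,0): 1 [p0], cum=1
Step 3: p0@ESC p1@ESC p2@(4,4) p3@ESC p4@ESC -> at (5,0): 0 [-], cum=1
Step 4: p0@ESC p1@ESC p2@(5,4) p3@ESC p4@ESC -> at (5,0): 0 [-], cum=1
Step 5: p0@ESC p1@ESC p2@(5,3) p3@ESC p4@ESC -> at (5,0): 0 [-], cum=1
Step 6: p0@ESC p1@ESC p2@ESC p3@ESC p4@ESC -> at (5,0): 0 [-], cum=1
Total visits = 1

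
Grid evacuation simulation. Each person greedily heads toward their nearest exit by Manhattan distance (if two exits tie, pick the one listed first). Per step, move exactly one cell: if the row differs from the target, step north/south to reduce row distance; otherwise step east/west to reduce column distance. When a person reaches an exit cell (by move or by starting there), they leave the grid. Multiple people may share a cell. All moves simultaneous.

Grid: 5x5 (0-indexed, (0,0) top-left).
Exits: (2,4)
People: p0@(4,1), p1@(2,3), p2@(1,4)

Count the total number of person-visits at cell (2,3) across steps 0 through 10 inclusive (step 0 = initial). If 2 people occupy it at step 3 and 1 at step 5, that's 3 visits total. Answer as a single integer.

Step 0: p0@(4,1) p1@(2,3) p2@(1,4) -> at (2,3): 1 [p1], cum=1
Step 1: p0@(3,1) p1@ESC p2@ESC -> at (2,3): 0 [-], cum=1
Step 2: p0@(2,1) p1@ESC p2@ESC -> at (2,3): 0 [-], cum=1
Step 3: p0@(2,2) p1@ESC p2@ESC -> at (2,3): 0 [-], cum=1
Step 4: p0@(2,3) p1@ESC p2@ESC -> at (2,3): 1 [p0], cum=2
Step 5: p0@ESC p1@ESC p2@ESC -> at (2,3): 0 [-], cum=2
Total visits = 2

Answer: 2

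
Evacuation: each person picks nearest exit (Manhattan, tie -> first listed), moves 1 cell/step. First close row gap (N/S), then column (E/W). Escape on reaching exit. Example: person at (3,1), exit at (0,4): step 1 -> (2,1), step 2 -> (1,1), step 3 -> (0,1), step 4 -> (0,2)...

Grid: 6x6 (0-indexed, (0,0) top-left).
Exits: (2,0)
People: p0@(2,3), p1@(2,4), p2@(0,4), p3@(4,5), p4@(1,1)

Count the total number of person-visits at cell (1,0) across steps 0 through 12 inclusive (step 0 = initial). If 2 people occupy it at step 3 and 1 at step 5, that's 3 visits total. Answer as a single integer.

Answer: 0

Derivation:
Step 0: p0@(2,3) p1@(2,4) p2@(0,4) p3@(4,5) p4@(1,1) -> at (1,0): 0 [-], cum=0
Step 1: p0@(2,2) p1@(2,3) p2@(1,4) p3@(3,5) p4@(2,1) -> at (1,0): 0 [-], cum=0
Step 2: p0@(2,1) p1@(2,2) p2@(2,4) p3@(2,5) p4@ESC -> at (1,0): 0 [-], cum=0
Step 3: p0@ESC p1@(2,1) p2@(2,3) p3@(2,4) p4@ESC -> at (1,0): 0 [-], cum=0
Step 4: p0@ESC p1@ESC p2@(2,2) p3@(2,3) p4@ESC -> at (1,0): 0 [-], cum=0
Step 5: p0@ESC p1@ESC p2@(2,1) p3@(2,2) p4@ESC -> at (1,0): 0 [-], cum=0
Step 6: p0@ESC p1@ESC p2@ESC p3@(2,1) p4@ESC -> at (1,0): 0 [-], cum=0
Step 7: p0@ESC p1@ESC p2@ESC p3@ESC p4@ESC -> at (1,0): 0 [-], cum=0
Total visits = 0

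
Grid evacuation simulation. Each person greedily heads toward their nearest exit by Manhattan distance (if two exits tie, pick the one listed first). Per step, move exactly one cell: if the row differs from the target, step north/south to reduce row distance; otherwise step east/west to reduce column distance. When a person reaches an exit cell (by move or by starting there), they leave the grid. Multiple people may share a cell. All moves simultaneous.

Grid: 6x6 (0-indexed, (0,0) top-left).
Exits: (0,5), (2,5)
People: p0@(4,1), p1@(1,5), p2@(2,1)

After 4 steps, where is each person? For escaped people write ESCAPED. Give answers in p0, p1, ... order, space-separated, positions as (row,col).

Step 1: p0:(4,1)->(3,1) | p1:(1,5)->(0,5)->EXIT | p2:(2,1)->(2,2)
Step 2: p0:(3,1)->(2,1) | p1:escaped | p2:(2,2)->(2,3)
Step 3: p0:(2,1)->(2,2) | p1:escaped | p2:(2,3)->(2,4)
Step 4: p0:(2,2)->(2,3) | p1:escaped | p2:(2,4)->(2,5)->EXIT

(2,3) ESCAPED ESCAPED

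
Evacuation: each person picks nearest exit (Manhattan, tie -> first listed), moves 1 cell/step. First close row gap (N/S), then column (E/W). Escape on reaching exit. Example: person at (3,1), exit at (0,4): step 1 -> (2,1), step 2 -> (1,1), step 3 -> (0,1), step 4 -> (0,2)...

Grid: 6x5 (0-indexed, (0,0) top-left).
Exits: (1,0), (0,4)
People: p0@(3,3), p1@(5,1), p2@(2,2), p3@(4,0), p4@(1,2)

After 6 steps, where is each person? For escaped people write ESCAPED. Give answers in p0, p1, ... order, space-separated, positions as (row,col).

Step 1: p0:(3,3)->(2,3) | p1:(5,1)->(4,1) | p2:(2,2)->(1,2) | p3:(4,0)->(3,0) | p4:(1,2)->(1,1)
Step 2: p0:(2,3)->(1,3) | p1:(4,1)->(3,1) | p2:(1,2)->(1,1) | p3:(3,0)->(2,0) | p4:(1,1)->(1,0)->EXIT
Step 3: p0:(1,3)->(0,3) | p1:(3,1)->(2,1) | p2:(1,1)->(1,0)->EXIT | p3:(2,0)->(1,0)->EXIT | p4:escaped
Step 4: p0:(0,3)->(0,4)->EXIT | p1:(2,1)->(1,1) | p2:escaped | p3:escaped | p4:escaped
Step 5: p0:escaped | p1:(1,1)->(1,0)->EXIT | p2:escaped | p3:escaped | p4:escaped

ESCAPED ESCAPED ESCAPED ESCAPED ESCAPED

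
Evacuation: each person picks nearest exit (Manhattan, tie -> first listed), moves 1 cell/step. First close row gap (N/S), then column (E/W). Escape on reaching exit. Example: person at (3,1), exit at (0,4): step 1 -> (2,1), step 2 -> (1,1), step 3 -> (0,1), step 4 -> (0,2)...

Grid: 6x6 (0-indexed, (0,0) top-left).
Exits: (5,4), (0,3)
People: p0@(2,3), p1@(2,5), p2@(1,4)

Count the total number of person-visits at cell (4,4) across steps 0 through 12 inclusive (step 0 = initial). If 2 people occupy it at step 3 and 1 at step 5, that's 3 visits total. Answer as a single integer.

Step 0: p0@(2,3) p1@(2,5) p2@(1,4) -> at (4,4): 0 [-], cum=0
Step 1: p0@(1,3) p1@(3,5) p2@(0,4) -> at (4,4): 0 [-], cum=0
Step 2: p0@ESC p1@(4,5) p2@ESC -> at (4,4): 0 [-], cum=0
Step 3: p0@ESC p1@(5,5) p2@ESC -> at (4,4): 0 [-], cum=0
Step 4: p0@ESC p1@ESC p2@ESC -> at (4,4): 0 [-], cum=0
Total visits = 0

Answer: 0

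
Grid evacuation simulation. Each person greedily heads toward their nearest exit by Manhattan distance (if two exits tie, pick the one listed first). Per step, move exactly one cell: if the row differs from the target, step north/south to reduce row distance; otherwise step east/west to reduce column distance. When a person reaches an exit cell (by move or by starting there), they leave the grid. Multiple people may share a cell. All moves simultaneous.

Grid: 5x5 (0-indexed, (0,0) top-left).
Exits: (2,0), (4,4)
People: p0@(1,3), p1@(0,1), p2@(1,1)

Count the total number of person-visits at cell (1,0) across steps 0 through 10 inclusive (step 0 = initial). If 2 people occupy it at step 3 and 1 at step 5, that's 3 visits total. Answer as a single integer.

Step 0: p0@(1,3) p1@(0,1) p2@(1,1) -> at (1,0): 0 [-], cum=0
Step 1: p0@(2,3) p1@(1,1) p2@(2,1) -> at (1,0): 0 [-], cum=0
Step 2: p0@(2,2) p1@(2,1) p2@ESC -> at (1,0): 0 [-], cum=0
Step 3: p0@(2,1) p1@ESC p2@ESC -> at (1,0): 0 [-], cum=0
Step 4: p0@ESC p1@ESC p2@ESC -> at (1,0): 0 [-], cum=0
Total visits = 0

Answer: 0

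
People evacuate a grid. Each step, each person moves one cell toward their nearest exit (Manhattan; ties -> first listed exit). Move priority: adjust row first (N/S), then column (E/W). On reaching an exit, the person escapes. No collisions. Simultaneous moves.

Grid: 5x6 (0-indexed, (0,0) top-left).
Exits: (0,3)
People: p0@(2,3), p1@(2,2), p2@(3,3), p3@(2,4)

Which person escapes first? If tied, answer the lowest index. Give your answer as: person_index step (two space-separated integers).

Step 1: p0:(2,3)->(1,3) | p1:(2,2)->(1,2) | p2:(3,3)->(2,3) | p3:(2,4)->(1,4)
Step 2: p0:(1,3)->(0,3)->EXIT | p1:(1,2)->(0,2) | p2:(2,3)->(1,3) | p3:(1,4)->(0,4)
Step 3: p0:escaped | p1:(0,2)->(0,3)->EXIT | p2:(1,3)->(0,3)->EXIT | p3:(0,4)->(0,3)->EXIT
Exit steps: [2, 3, 3, 3]
First to escape: p0 at step 2

Answer: 0 2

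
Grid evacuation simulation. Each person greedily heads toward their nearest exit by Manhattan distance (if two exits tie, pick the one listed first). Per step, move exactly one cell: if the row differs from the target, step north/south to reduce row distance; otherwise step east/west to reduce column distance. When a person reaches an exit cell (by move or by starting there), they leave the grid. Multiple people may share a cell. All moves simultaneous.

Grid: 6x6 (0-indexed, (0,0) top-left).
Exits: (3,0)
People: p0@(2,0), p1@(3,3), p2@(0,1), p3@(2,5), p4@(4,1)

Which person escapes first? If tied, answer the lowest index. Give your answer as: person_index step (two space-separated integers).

Step 1: p0:(2,0)->(3,0)->EXIT | p1:(3,3)->(3,2) | p2:(0,1)->(1,1) | p3:(2,5)->(3,5) | p4:(4,1)->(3,1)
Step 2: p0:escaped | p1:(3,2)->(3,1) | p2:(1,1)->(2,1) | p3:(3,5)->(3,4) | p4:(3,1)->(3,0)->EXIT
Step 3: p0:escaped | p1:(3,1)->(3,0)->EXIT | p2:(2,1)->(3,1) | p3:(3,4)->(3,3) | p4:escaped
Step 4: p0:escaped | p1:escaped | p2:(3,1)->(3,0)->EXIT | p3:(3,3)->(3,2) | p4:escaped
Step 5: p0:escaped | p1:escaped | p2:escaped | p3:(3,2)->(3,1) | p4:escaped
Step 6: p0:escaped | p1:escaped | p2:escaped | p3:(3,1)->(3,0)->EXIT | p4:escaped
Exit steps: [1, 3, 4, 6, 2]
First to escape: p0 at step 1

Answer: 0 1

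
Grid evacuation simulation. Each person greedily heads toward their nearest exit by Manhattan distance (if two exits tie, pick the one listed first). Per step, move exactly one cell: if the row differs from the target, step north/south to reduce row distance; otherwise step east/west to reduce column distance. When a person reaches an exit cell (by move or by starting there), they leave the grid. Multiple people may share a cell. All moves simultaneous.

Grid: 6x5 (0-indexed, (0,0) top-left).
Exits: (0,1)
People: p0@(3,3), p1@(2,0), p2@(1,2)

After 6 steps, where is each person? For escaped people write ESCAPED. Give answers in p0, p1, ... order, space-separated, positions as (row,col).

Step 1: p0:(3,3)->(2,3) | p1:(2,0)->(1,0) | p2:(1,2)->(0,2)
Step 2: p0:(2,3)->(1,3) | p1:(1,0)->(0,0) | p2:(0,2)->(0,1)->EXIT
Step 3: p0:(1,3)->(0,3) | p1:(0,0)->(0,1)->EXIT | p2:escaped
Step 4: p0:(0,3)->(0,2) | p1:escaped | p2:escaped
Step 5: p0:(0,2)->(0,1)->EXIT | p1:escaped | p2:escaped

ESCAPED ESCAPED ESCAPED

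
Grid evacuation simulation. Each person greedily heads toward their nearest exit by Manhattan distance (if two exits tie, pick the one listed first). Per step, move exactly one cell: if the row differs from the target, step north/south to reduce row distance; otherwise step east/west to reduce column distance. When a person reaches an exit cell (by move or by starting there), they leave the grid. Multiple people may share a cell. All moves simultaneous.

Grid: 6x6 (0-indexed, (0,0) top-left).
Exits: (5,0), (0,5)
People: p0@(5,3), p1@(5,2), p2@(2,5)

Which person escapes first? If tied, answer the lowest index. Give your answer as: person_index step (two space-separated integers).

Step 1: p0:(5,3)->(5,2) | p1:(5,2)->(5,1) | p2:(2,5)->(1,5)
Step 2: p0:(5,2)->(5,1) | p1:(5,1)->(5,0)->EXIT | p2:(1,5)->(0,5)->EXIT
Step 3: p0:(5,1)->(5,0)->EXIT | p1:escaped | p2:escaped
Exit steps: [3, 2, 2]
First to escape: p1 at step 2

Answer: 1 2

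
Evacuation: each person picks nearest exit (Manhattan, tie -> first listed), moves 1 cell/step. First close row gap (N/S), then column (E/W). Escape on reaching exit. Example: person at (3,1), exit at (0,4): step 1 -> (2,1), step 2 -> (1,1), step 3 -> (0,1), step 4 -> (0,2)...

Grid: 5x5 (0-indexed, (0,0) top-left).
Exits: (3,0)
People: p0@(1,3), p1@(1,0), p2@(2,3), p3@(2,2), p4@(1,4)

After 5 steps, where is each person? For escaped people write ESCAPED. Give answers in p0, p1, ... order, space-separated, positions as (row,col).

Step 1: p0:(1,3)->(2,3) | p1:(1,0)->(2,0) | p2:(2,3)->(3,3) | p3:(2,2)->(3,2) | p4:(1,4)->(2,4)
Step 2: p0:(2,3)->(3,3) | p1:(2,0)->(3,0)->EXIT | p2:(3,3)->(3,2) | p3:(3,2)->(3,1) | p4:(2,4)->(3,4)
Step 3: p0:(3,3)->(3,2) | p1:escaped | p2:(3,2)->(3,1) | p3:(3,1)->(3,0)->EXIT | p4:(3,4)->(3,3)
Step 4: p0:(3,2)->(3,1) | p1:escaped | p2:(3,1)->(3,0)->EXIT | p3:escaped | p4:(3,3)->(3,2)
Step 5: p0:(3,1)->(3,0)->EXIT | p1:escaped | p2:escaped | p3:escaped | p4:(3,2)->(3,1)

ESCAPED ESCAPED ESCAPED ESCAPED (3,1)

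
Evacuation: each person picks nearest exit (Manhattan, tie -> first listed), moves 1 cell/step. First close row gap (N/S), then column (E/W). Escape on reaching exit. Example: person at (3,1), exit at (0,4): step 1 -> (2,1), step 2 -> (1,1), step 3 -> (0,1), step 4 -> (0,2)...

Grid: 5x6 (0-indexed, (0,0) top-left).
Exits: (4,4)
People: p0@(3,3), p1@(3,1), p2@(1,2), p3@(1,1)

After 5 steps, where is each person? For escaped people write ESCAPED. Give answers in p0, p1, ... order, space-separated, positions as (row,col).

Step 1: p0:(3,3)->(4,3) | p1:(3,1)->(4,1) | p2:(1,2)->(2,2) | p3:(1,1)->(2,1)
Step 2: p0:(4,3)->(4,4)->EXIT | p1:(4,1)->(4,2) | p2:(2,2)->(3,2) | p3:(2,1)->(3,1)
Step 3: p0:escaped | p1:(4,2)->(4,3) | p2:(3,2)->(4,2) | p3:(3,1)->(4,1)
Step 4: p0:escaped | p1:(4,3)->(4,4)->EXIT | p2:(4,2)->(4,3) | p3:(4,1)->(4,2)
Step 5: p0:escaped | p1:escaped | p2:(4,3)->(4,4)->EXIT | p3:(4,2)->(4,3)

ESCAPED ESCAPED ESCAPED (4,3)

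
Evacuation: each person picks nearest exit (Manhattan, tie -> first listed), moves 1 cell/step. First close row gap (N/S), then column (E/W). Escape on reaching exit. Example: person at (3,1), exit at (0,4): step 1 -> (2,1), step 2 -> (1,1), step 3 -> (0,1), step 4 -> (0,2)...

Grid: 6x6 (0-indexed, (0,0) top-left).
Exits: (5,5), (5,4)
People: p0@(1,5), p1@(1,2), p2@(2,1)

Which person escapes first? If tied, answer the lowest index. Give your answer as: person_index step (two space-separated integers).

Answer: 0 4

Derivation:
Step 1: p0:(1,5)->(2,5) | p1:(1,2)->(2,2) | p2:(2,1)->(3,1)
Step 2: p0:(2,5)->(3,5) | p1:(2,2)->(3,2) | p2:(3,1)->(4,1)
Step 3: p0:(3,5)->(4,5) | p1:(3,2)->(4,2) | p2:(4,1)->(5,1)
Step 4: p0:(4,5)->(5,5)->EXIT | p1:(4,2)->(5,2) | p2:(5,1)->(5,2)
Step 5: p0:escaped | p1:(5,2)->(5,3) | p2:(5,2)->(5,3)
Step 6: p0:escaped | p1:(5,3)->(5,4)->EXIT | p2:(5,3)->(5,4)->EXIT
Exit steps: [4, 6, 6]
First to escape: p0 at step 4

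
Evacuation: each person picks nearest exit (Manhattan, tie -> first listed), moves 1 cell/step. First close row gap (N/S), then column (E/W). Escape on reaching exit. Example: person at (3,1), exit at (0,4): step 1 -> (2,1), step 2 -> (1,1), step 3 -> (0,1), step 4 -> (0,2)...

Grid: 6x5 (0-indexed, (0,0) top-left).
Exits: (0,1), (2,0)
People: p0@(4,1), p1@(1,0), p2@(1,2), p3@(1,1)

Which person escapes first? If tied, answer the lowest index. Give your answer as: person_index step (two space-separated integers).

Step 1: p0:(4,1)->(3,1) | p1:(1,0)->(2,0)->EXIT | p2:(1,2)->(0,2) | p3:(1,1)->(0,1)->EXIT
Step 2: p0:(3,1)->(2,1) | p1:escaped | p2:(0,2)->(0,1)->EXIT | p3:escaped
Step 3: p0:(2,1)->(2,0)->EXIT | p1:escaped | p2:escaped | p3:escaped
Exit steps: [3, 1, 2, 1]
First to escape: p1 at step 1

Answer: 1 1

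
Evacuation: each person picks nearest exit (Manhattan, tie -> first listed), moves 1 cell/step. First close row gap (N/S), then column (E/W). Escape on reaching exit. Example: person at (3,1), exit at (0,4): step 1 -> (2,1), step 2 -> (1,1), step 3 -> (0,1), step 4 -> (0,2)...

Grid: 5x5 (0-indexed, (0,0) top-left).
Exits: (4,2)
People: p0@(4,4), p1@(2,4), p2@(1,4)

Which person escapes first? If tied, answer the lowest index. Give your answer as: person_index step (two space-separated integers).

Step 1: p0:(4,4)->(4,3) | p1:(2,4)->(3,4) | p2:(1,4)->(2,4)
Step 2: p0:(4,3)->(4,2)->EXIT | p1:(3,4)->(4,4) | p2:(2,4)->(3,4)
Step 3: p0:escaped | p1:(4,4)->(4,3) | p2:(3,4)->(4,4)
Step 4: p0:escaped | p1:(4,3)->(4,2)->EXIT | p2:(4,4)->(4,3)
Step 5: p0:escaped | p1:escaped | p2:(4,3)->(4,2)->EXIT
Exit steps: [2, 4, 5]
First to escape: p0 at step 2

Answer: 0 2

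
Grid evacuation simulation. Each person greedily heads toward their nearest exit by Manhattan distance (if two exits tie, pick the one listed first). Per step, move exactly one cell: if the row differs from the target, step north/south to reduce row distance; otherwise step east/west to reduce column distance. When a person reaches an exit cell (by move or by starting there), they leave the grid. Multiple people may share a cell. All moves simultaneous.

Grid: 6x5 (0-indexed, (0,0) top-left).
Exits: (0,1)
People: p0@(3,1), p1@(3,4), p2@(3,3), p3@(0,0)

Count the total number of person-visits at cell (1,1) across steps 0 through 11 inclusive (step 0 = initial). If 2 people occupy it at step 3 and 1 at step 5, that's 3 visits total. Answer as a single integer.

Step 0: p0@(3,1) p1@(3,4) p2@(3,3) p3@(0,0) -> at (1,1): 0 [-], cum=0
Step 1: p0@(2,1) p1@(2,4) p2@(2,3) p3@ESC -> at (1,1): 0 [-], cum=0
Step 2: p0@(1,1) p1@(1,4) p2@(1,3) p3@ESC -> at (1,1): 1 [p0], cum=1
Step 3: p0@ESC p1@(0,4) p2@(0,3) p3@ESC -> at (1,1): 0 [-], cum=1
Step 4: p0@ESC p1@(0,3) p2@(0,2) p3@ESC -> at (1,1): 0 [-], cum=1
Step 5: p0@ESC p1@(0,2) p2@ESC p3@ESC -> at (1,1): 0 [-], cum=1
Step 6: p0@ESC p1@ESC p2@ESC p3@ESC -> at (1,1): 0 [-], cum=1
Total visits = 1

Answer: 1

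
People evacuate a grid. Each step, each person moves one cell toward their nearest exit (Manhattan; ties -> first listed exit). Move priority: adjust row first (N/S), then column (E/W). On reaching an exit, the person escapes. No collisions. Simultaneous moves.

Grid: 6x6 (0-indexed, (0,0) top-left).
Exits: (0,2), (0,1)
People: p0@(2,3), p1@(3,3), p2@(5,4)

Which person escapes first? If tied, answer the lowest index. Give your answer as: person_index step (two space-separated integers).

Answer: 0 3

Derivation:
Step 1: p0:(2,3)->(1,3) | p1:(3,3)->(2,3) | p2:(5,4)->(4,4)
Step 2: p0:(1,3)->(0,3) | p1:(2,3)->(1,3) | p2:(4,4)->(3,4)
Step 3: p0:(0,3)->(0,2)->EXIT | p1:(1,3)->(0,3) | p2:(3,4)->(2,4)
Step 4: p0:escaped | p1:(0,3)->(0,2)->EXIT | p2:(2,4)->(1,4)
Step 5: p0:escaped | p1:escaped | p2:(1,4)->(0,4)
Step 6: p0:escaped | p1:escaped | p2:(0,4)->(0,3)
Step 7: p0:escaped | p1:escaped | p2:(0,3)->(0,2)->EXIT
Exit steps: [3, 4, 7]
First to escape: p0 at step 3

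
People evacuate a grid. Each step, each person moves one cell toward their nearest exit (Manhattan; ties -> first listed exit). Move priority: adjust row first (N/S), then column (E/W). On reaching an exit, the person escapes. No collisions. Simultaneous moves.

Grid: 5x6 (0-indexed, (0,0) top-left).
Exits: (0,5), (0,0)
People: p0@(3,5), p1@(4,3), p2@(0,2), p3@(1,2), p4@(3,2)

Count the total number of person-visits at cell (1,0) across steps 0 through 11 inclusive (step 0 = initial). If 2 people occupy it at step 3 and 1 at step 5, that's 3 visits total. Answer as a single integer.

Step 0: p0@(3,5) p1@(4,3) p2@(0,2) p3@(1,2) p4@(3,2) -> at (1,0): 0 [-], cum=0
Step 1: p0@(2,5) p1@(3,3) p2@(0,1) p3@(0,2) p4@(2,2) -> at (1,0): 0 [-], cum=0
Step 2: p0@(1,5) p1@(2,3) p2@ESC p3@(0,1) p4@(1,2) -> at (1,0): 0 [-], cum=0
Step 3: p0@ESC p1@(1,3) p2@ESC p3@ESC p4@(0,2) -> at (1,0): 0 [-], cum=0
Step 4: p0@ESC p1@(0,3) p2@ESC p3@ESC p4@(0,1) -> at (1,0): 0 [-], cum=0
Step 5: p0@ESC p1@(0,4) p2@ESC p3@ESC p4@ESC -> at (1,0): 0 [-], cum=0
Step 6: p0@ESC p1@ESC p2@ESC p3@ESC p4@ESC -> at (1,0): 0 [-], cum=0
Total visits = 0

Answer: 0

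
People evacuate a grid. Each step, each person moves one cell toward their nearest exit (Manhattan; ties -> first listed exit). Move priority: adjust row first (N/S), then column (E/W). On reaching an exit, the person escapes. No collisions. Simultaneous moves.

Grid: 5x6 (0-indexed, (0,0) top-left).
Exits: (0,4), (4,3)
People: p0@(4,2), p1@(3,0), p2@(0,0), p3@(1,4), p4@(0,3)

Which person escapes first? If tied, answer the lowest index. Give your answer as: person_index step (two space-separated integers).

Answer: 0 1

Derivation:
Step 1: p0:(4,2)->(4,3)->EXIT | p1:(3,0)->(4,0) | p2:(0,0)->(0,1) | p3:(1,4)->(0,4)->EXIT | p4:(0,3)->(0,4)->EXIT
Step 2: p0:escaped | p1:(4,0)->(4,1) | p2:(0,1)->(0,2) | p3:escaped | p4:escaped
Step 3: p0:escaped | p1:(4,1)->(4,2) | p2:(0,2)->(0,3) | p3:escaped | p4:escaped
Step 4: p0:escaped | p1:(4,2)->(4,3)->EXIT | p2:(0,3)->(0,4)->EXIT | p3:escaped | p4:escaped
Exit steps: [1, 4, 4, 1, 1]
First to escape: p0 at step 1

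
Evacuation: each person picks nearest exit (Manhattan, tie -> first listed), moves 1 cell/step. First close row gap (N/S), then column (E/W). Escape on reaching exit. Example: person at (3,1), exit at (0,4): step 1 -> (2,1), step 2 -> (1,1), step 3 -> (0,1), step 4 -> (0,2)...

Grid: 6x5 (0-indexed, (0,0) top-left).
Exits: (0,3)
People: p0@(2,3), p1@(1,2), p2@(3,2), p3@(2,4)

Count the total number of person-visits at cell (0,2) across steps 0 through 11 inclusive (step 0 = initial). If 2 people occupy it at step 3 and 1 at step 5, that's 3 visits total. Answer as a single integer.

Step 0: p0@(2,3) p1@(1,2) p2@(3,2) p3@(2,4) -> at (0,2): 0 [-], cum=0
Step 1: p0@(1,3) p1@(0,2) p2@(2,2) p3@(1,4) -> at (0,2): 1 [p1], cum=1
Step 2: p0@ESC p1@ESC p2@(1,2) p3@(0,4) -> at (0,2): 0 [-], cum=1
Step 3: p0@ESC p1@ESC p2@(0,2) p3@ESC -> at (0,2): 1 [p2], cum=2
Step 4: p0@ESC p1@ESC p2@ESC p3@ESC -> at (0,2): 0 [-], cum=2
Total visits = 2

Answer: 2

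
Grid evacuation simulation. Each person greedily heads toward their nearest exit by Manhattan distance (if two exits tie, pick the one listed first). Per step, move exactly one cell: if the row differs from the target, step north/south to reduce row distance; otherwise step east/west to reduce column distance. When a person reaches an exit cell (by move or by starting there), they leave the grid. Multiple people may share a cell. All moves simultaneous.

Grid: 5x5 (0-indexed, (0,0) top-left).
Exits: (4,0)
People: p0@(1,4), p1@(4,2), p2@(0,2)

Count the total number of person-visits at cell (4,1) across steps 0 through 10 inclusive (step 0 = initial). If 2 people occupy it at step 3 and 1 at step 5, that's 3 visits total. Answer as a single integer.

Answer: 3

Derivation:
Step 0: p0@(1,4) p1@(4,2) p2@(0,2) -> at (4,1): 0 [-], cum=0
Step 1: p0@(2,4) p1@(4,1) p2@(1,2) -> at (4,1): 1 [p1], cum=1
Step 2: p0@(3,4) p1@ESC p2@(2,2) -> at (4,1): 0 [-], cum=1
Step 3: p0@(4,4) p1@ESC p2@(3,2) -> at (4,1): 0 [-], cum=1
Step 4: p0@(4,3) p1@ESC p2@(4,2) -> at (4,1): 0 [-], cum=1
Step 5: p0@(4,2) p1@ESC p2@(4,1) -> at (4,1): 1 [p2], cum=2
Step 6: p0@(4,1) p1@ESC p2@ESC -> at (4,1): 1 [p0], cum=3
Step 7: p0@ESC p1@ESC p2@ESC -> at (4,1): 0 [-], cum=3
Total visits = 3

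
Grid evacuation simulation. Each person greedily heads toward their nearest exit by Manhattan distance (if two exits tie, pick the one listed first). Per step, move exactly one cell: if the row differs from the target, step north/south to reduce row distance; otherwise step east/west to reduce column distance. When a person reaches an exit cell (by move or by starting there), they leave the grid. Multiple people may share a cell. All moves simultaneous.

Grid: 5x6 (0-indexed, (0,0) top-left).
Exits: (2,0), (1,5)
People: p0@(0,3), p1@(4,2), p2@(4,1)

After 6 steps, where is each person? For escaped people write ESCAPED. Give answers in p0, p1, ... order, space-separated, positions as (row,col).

Step 1: p0:(0,3)->(1,3) | p1:(4,2)->(3,2) | p2:(4,1)->(3,1)
Step 2: p0:(1,3)->(1,4) | p1:(3,2)->(2,2) | p2:(3,1)->(2,1)
Step 3: p0:(1,4)->(1,5)->EXIT | p1:(2,2)->(2,1) | p2:(2,1)->(2,0)->EXIT
Step 4: p0:escaped | p1:(2,1)->(2,0)->EXIT | p2:escaped

ESCAPED ESCAPED ESCAPED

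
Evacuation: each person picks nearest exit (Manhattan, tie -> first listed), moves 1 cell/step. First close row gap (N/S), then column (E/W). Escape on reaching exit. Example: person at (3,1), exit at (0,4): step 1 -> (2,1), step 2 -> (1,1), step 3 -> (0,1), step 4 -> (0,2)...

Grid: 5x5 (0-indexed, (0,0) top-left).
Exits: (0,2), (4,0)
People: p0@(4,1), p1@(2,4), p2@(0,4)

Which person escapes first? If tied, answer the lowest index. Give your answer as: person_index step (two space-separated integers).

Answer: 0 1

Derivation:
Step 1: p0:(4,1)->(4,0)->EXIT | p1:(2,4)->(1,4) | p2:(0,4)->(0,3)
Step 2: p0:escaped | p1:(1,4)->(0,4) | p2:(0,3)->(0,2)->EXIT
Step 3: p0:escaped | p1:(0,4)->(0,3) | p2:escaped
Step 4: p0:escaped | p1:(0,3)->(0,2)->EXIT | p2:escaped
Exit steps: [1, 4, 2]
First to escape: p0 at step 1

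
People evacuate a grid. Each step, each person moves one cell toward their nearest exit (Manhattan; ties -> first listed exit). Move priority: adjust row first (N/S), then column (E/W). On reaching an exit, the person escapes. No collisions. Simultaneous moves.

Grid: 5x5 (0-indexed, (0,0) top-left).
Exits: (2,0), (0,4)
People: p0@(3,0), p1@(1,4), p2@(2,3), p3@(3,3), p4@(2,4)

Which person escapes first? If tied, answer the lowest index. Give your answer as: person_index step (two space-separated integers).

Step 1: p0:(3,0)->(2,0)->EXIT | p1:(1,4)->(0,4)->EXIT | p2:(2,3)->(2,2) | p3:(3,3)->(2,3) | p4:(2,4)->(1,4)
Step 2: p0:escaped | p1:escaped | p2:(2,2)->(2,1) | p3:(2,3)->(2,2) | p4:(1,4)->(0,4)->EXIT
Step 3: p0:escaped | p1:escaped | p2:(2,1)->(2,0)->EXIT | p3:(2,2)->(2,1) | p4:escaped
Step 4: p0:escaped | p1:escaped | p2:escaped | p3:(2,1)->(2,0)->EXIT | p4:escaped
Exit steps: [1, 1, 3, 4, 2]
First to escape: p0 at step 1

Answer: 0 1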